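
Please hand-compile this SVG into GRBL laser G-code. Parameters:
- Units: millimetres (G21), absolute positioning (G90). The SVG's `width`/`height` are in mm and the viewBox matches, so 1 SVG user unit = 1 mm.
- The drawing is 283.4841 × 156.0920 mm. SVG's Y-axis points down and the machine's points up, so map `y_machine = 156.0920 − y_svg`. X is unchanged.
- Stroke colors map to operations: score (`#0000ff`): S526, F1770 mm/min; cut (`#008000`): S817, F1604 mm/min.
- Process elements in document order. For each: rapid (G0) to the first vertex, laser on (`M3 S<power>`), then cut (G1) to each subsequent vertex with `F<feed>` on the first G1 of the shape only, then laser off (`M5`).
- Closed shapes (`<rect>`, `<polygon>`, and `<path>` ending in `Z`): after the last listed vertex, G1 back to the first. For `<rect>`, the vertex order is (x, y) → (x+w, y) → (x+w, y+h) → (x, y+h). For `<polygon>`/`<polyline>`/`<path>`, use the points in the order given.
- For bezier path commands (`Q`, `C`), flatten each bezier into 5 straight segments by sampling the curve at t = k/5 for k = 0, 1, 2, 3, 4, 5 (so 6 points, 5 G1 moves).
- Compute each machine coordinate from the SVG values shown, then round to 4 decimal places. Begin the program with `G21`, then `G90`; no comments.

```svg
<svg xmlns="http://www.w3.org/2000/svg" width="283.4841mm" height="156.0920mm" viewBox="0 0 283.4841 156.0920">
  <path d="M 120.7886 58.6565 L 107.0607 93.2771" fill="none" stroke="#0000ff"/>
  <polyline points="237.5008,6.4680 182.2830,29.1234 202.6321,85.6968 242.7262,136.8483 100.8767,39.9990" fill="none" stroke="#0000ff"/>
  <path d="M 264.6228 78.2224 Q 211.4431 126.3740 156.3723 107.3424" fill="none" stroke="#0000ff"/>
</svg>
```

Since the viewBox matches the mm dimensions, user units are millimetres directly. The only transform is the Y-flip y_m = 156.0920 − y_svg.

Shape 1 is a line segment drawn with `<path>`. Its stroke #0000ff means score at S526, F1770. After flipping Y the toolpath is (120.7886,97.4355) → (107.0607,62.8149).

Shape 2 is a open polyline drawn with `<polyline>`. Its stroke #0000ff means score at S526, F1770. After flipping Y the toolpath is (237.5008,149.6240) → (182.2830,126.9686) → (202.6321,70.3952) → (242.7262,19.2437) → (100.8767,116.0930).

Shape 3 is a quadratic bezier drawn with `<path>`. Its stroke #0000ff means score at S526, F1770. After flipping Y the toolpath is (264.6228,77.8696) → (243.2753,61.2963) → (221.7765,50.0976) → (200.1264,44.2736) → (178.3250,43.8243) → (156.3723,48.7496).

G21
G90
G0 X120.7886 Y97.4355
M3 S526
G1 X107.0607 Y62.8149 F1770
M5
G0 X237.5008 Y149.6240
M3 S526
G1 X182.2830 Y126.9686 F1770
G1 X202.6321 Y70.3952
G1 X242.7262 Y19.2437
G1 X100.8767 Y116.0930
M5
G0 X264.6228 Y77.8696
M3 S526
G1 X243.2753 Y61.2963 F1770
G1 X221.7765 Y50.0976
G1 X200.1264 Y44.2736
G1 X178.3250 Y43.8243
G1 X156.3723 Y48.7496
M5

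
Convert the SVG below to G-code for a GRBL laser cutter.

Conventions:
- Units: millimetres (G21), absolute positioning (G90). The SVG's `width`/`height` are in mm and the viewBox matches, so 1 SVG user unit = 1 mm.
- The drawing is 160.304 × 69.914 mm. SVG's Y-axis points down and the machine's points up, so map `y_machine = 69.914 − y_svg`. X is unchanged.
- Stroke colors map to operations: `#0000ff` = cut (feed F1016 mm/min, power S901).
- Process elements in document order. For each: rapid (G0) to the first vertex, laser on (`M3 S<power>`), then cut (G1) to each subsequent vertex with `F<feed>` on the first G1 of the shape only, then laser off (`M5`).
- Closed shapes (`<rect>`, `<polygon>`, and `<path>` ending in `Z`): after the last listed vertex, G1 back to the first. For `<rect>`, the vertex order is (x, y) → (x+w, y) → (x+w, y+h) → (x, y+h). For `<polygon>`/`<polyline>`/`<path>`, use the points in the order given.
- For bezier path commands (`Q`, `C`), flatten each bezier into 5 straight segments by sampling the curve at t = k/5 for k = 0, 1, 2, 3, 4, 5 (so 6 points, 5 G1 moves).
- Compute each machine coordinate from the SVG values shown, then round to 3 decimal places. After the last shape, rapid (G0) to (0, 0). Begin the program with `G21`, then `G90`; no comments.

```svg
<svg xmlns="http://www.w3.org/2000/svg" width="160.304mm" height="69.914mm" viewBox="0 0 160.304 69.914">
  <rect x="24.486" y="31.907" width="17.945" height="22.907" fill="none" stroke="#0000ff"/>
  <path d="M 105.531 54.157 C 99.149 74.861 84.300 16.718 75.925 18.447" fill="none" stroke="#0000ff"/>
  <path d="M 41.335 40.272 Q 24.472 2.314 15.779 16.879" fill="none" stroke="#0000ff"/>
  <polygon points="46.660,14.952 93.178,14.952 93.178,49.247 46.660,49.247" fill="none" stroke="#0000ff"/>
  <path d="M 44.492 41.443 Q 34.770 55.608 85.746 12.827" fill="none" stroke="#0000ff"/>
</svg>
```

G21
G90
G0 X24.486 Y38.007
M3 S901
G1 X42.431 Y38.007 F1016
G1 X42.431 Y15.100
G1 X24.486 Y15.100
G1 X24.486 Y38.007
M5
G0 X105.531 Y15.757
M3 S901
G1 X100.805 Y11.686 F1016
G1 X94.765 Y19.881
G1 X88.126 Y33.681
G1 X81.607 Y46.430
G1 X75.925 Y51.467
M5
G0 X41.335 Y29.642
M3 S901
G1 X34.917 Y42.724 F1016
G1 X29.152 Y51.605
G1 X24.041 Y56.283
G1 X19.583 Y56.760
G1 X15.779 Y53.035
M5
G0 X46.660 Y54.962
M3 S901
G1 X93.178 Y54.962 F1016
G1 X93.178 Y20.667
G1 X46.660 Y20.667
G1 X46.660 Y54.962
M5
G0 X44.492 Y28.471
M3 S901
G1 X43.031 Y25.083 F1016
G1 X46.426 Y26.250
G1 X54.677 Y31.974
G1 X67.784 Y42.252
G1 X85.746 Y57.087
M5
G0 X0.000 Y0.000

Since the viewBox matches the mm dimensions, user units are millimetres directly. The only transform is the Y-flip y_m = 69.914 − y_svg.

Shape 1 is a rectangle drawn with `<rect>`. Its stroke #0000ff means cut at S901, F1016. After flipping Y the toolpath is (24.486,38.007) → (42.431,38.007) → (42.431,15.100) → (24.486,15.100) → (24.486,38.007), returning to the start.

Shape 2 is a cubic bezier drawn with `<path>`. Its stroke #0000ff means cut at S901, F1016. After flipping Y the toolpath is (105.531,15.757) → (100.805,11.686) → (94.765,19.881) → (88.126,33.681) → (81.607,46.430) → (75.925,51.467).

Shape 3 is a quadratic bezier drawn with `<path>`. Its stroke #0000ff means cut at S901, F1016. After flipping Y the toolpath is (41.335,29.642) → (34.917,42.724) → (29.152,51.605) → (24.041,56.283) → (19.583,56.760) → (15.779,53.035).

Shape 4 is a rectangle drawn with `<polygon>`. Its stroke #0000ff means cut at S901, F1016. After flipping Y the toolpath is (46.660,54.962) → (93.178,54.962) → (93.178,20.667) → (46.660,20.667) → (46.660,54.962), returning to the start.

Shape 5 is a quadratic bezier drawn with `<path>`. Its stroke #0000ff means cut at S901, F1016. After flipping Y the toolpath is (44.492,28.471) → (43.031,25.083) → (46.426,26.250) → (54.677,31.974) → (67.784,42.252) → (85.746,57.087).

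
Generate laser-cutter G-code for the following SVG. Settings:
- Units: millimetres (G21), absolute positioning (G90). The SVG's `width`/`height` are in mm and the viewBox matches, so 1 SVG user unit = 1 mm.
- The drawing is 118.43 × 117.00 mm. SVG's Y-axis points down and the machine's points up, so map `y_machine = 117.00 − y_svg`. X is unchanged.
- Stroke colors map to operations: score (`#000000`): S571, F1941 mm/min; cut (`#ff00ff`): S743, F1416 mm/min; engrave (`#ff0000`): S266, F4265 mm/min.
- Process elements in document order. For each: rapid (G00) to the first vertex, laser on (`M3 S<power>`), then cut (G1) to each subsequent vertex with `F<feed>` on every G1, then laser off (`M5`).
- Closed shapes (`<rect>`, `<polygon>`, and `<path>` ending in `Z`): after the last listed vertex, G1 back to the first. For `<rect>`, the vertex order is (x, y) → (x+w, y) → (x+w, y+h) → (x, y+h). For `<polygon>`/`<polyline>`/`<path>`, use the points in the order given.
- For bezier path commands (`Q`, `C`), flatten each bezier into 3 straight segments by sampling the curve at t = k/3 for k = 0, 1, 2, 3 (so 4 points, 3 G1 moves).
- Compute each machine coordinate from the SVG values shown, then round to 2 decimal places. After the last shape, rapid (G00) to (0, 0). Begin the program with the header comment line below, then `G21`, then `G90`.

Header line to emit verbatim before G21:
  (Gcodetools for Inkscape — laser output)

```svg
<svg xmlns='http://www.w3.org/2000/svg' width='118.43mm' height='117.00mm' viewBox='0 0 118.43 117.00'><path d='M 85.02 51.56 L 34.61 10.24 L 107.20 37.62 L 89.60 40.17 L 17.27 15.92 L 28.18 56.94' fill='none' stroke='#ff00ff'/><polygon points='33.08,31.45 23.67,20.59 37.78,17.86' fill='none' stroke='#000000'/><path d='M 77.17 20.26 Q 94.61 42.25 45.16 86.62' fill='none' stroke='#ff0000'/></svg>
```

(Gcodetools for Inkscape — laser output)
G21
G90
G00 X85.02 Y65.44
M3 S743
G1 X34.61 Y106.76 F1416
G1 X107.20 Y79.38 F1416
G1 X89.60 Y76.83 F1416
G1 X17.27 Y101.08 F1416
G1 X28.18 Y60.06 F1416
M5
G00 X33.08 Y85.55
M3 S571
G1 X23.67 Y96.41 F1941
G1 X37.78 Y99.14 F1941
G1 X33.08 Y85.55 F1941
M5
G00 X77.17 Y96.74
M3 S266
G1 X81.36 Y79.59 F4265
G1 X70.69 Y57.47 F4265
G1 X45.16 Y30.38 F4265
M5
G00 X0.00 Y0.00

1 u = 1 mm; y_m = 117.00 − y.

[1] `<path>` open polyline, #ff00ff→cut S743 F1416: (85.02,65.44) → (34.61,106.76) → (107.20,79.38) → (89.60,76.83) → (17.27,101.08) → (28.18,60.06)

[2] `<polygon>` regular polygon, #000000→score S571 F1941: (33.08,85.55) → (23.67,96.41) → (37.78,99.14) → (33.08,85.55) (closed)

[3] `<path>` quadratic bezier, #ff0000→engrave S266 F4265: (77.17,96.74) → (81.36,79.59) → (70.69,57.47) → (45.16,30.38)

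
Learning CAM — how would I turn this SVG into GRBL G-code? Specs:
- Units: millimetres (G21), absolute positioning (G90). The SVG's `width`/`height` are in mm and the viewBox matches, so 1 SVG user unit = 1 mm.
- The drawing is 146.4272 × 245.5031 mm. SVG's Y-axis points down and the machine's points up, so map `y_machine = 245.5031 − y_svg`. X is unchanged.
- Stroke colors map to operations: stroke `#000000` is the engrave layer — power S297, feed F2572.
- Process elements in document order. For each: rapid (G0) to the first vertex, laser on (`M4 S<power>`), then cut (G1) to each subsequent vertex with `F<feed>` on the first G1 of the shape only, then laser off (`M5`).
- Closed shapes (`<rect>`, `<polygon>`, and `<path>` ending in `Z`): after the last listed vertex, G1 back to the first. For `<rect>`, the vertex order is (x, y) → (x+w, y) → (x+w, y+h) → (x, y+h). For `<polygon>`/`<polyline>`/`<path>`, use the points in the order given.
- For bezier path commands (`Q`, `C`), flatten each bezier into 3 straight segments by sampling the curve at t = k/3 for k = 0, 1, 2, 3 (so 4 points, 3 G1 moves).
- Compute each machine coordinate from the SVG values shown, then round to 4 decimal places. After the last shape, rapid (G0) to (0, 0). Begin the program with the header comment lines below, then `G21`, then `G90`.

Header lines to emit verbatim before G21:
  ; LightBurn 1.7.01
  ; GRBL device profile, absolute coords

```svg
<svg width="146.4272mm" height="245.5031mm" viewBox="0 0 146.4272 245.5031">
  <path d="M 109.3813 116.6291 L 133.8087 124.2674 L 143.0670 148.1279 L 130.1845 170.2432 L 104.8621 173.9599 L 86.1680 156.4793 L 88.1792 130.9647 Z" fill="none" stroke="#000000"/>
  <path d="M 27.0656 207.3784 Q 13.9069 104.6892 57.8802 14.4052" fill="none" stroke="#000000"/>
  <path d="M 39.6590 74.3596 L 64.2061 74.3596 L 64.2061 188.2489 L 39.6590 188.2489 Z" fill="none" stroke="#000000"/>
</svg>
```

viewBox `0 0 146.4272 245.5031` with mm width/height → 1 unit = 1 mm. Flip: y_m = 245.5031 − y_svg.

**Shape 1** — `<path>` regular polygon, stroke `#000000` → engrave (S297, F2572). Machine vertices: (109.3813,128.8740) → (133.8087,121.2357) → (143.0670,97.3752) → (130.1845,75.2599) → (104.8621,71.5432) → (86.1680,89.0238) → (88.1792,114.5384) → (109.3813,128.8740). Closed: final G1 returns to the first vertex.

**Shape 2** — `<path>` quadratic bezier, stroke `#000000` → engrave (S297, F2572). Control points (SVG): P0=(27.0656,207.3784), P1=(13.9069,104.6892), P2=(57.8802,14.4052); sampled at t=k/3. Machine vertices: (27.0656,38.1247) → (24.6411,105.2058) → (34.9127,169.5302) → (57.8802,231.0979). Open path.

**Shape 3** — `<path>` rectangle, stroke `#000000` → engrave (S297, F2572). Machine vertices: (39.6590,171.1435) → (64.2061,171.1435) → (64.2061,57.2542) → (39.6590,57.2542) → (39.6590,171.1435). Closed: final G1 returns to the first vertex.

; LightBurn 1.7.01
; GRBL device profile, absolute coords
G21
G90
G0 X109.3813 Y128.8740
M4 S297
G1 X133.8087 Y121.2357 F2572
G1 X143.0670 Y97.3752
G1 X130.1845 Y75.2599
G1 X104.8621 Y71.5432
G1 X86.1680 Y89.0238
G1 X88.1792 Y114.5384
G1 X109.3813 Y128.8740
M5
G0 X27.0656 Y38.1247
M4 S297
G1 X24.6411 Y105.2058 F2572
G1 X34.9127 Y169.5302
G1 X57.8802 Y231.0979
M5
G0 X39.6590 Y171.1435
M4 S297
G1 X64.2061 Y171.1435 F2572
G1 X64.2061 Y57.2542
G1 X39.6590 Y57.2542
G1 X39.6590 Y171.1435
M5
G0 X0.0000 Y0.0000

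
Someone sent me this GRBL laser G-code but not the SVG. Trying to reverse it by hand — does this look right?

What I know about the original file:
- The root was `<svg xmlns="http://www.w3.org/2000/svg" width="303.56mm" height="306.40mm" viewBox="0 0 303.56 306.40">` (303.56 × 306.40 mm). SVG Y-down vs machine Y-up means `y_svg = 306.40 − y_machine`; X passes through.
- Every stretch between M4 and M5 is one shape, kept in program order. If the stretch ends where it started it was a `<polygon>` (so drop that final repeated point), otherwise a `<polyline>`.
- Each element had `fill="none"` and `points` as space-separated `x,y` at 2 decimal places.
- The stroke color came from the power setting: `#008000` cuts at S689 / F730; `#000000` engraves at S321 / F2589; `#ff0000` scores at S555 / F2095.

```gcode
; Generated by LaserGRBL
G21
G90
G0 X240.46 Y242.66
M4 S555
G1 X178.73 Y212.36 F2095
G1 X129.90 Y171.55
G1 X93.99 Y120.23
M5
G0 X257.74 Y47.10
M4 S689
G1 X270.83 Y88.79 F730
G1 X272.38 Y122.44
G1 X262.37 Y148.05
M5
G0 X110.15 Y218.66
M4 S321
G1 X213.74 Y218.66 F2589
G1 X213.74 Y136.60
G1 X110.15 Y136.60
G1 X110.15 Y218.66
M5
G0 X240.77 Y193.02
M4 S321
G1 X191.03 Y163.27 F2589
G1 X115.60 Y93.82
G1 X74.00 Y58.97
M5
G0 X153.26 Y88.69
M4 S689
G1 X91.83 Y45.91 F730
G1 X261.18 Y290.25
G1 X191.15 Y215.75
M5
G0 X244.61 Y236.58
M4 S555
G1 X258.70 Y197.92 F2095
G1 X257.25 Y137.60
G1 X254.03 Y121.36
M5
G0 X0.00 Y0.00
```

Machine Y-up, SVG Y-down with viewBox height 306.40, so y_svg = 306.40 − y_machine; X carries over.

Run 1: the run's S555 means `#ff0000` (score). The run is open, so emit a `<polyline>` with points (Y-flipped): 240.46,63.74 178.73,94.04 129.90,134.85 93.99,186.17.

Run 2: S689 ⇒ cut layer `#008000`. The run is open, so emit a `<polyline>` with points (Y-flipped): 257.74,259.30 270.83,217.61 272.38,183.96 262.37,158.35.

Run 3: S321 ⇒ engrave layer `#000000`. The run returns to its start, so emit a `<polygon>` with points (Y-flipped): 110.15,87.74 213.74,87.74 213.74,169.80 110.15,169.80.

Run 4: power S321 maps to stroke `#000000` (engrave). The run is open, so emit a `<polyline>` with points (Y-flipped): 240.77,113.38 191.03,143.13 115.60,212.58 74.00,247.43.

Run 5: the run's S689 means `#008000` (cut). The run is open, so emit a `<polyline>` with points (Y-flipped): 153.26,217.71 91.83,260.49 261.18,16.15 191.15,90.65.

Run 6: power S555 maps to stroke `#ff0000` (score). The run is open, so emit a `<polyline>` with points (Y-flipped): 244.61,69.82 258.70,108.48 257.25,168.80 254.03,185.04.

<svg xmlns="http://www.w3.org/2000/svg" width="303.56mm" height="306.40mm" viewBox="0 0 303.56 306.40">
  <polyline points="240.46,63.74 178.73,94.04 129.90,134.85 93.99,186.17" fill="none" stroke="#ff0000"/>
  <polyline points="257.74,259.30 270.83,217.61 272.38,183.96 262.37,158.35" fill="none" stroke="#008000"/>
  <polygon points="110.15,87.74 213.74,87.74 213.74,169.80 110.15,169.80" fill="none" stroke="#000000"/>
  <polyline points="240.77,113.38 191.03,143.13 115.60,212.58 74.00,247.43" fill="none" stroke="#000000"/>
  <polyline points="153.26,217.71 91.83,260.49 261.18,16.15 191.15,90.65" fill="none" stroke="#008000"/>
  <polyline points="244.61,69.82 258.70,108.48 257.25,168.80 254.03,185.04" fill="none" stroke="#ff0000"/>
</svg>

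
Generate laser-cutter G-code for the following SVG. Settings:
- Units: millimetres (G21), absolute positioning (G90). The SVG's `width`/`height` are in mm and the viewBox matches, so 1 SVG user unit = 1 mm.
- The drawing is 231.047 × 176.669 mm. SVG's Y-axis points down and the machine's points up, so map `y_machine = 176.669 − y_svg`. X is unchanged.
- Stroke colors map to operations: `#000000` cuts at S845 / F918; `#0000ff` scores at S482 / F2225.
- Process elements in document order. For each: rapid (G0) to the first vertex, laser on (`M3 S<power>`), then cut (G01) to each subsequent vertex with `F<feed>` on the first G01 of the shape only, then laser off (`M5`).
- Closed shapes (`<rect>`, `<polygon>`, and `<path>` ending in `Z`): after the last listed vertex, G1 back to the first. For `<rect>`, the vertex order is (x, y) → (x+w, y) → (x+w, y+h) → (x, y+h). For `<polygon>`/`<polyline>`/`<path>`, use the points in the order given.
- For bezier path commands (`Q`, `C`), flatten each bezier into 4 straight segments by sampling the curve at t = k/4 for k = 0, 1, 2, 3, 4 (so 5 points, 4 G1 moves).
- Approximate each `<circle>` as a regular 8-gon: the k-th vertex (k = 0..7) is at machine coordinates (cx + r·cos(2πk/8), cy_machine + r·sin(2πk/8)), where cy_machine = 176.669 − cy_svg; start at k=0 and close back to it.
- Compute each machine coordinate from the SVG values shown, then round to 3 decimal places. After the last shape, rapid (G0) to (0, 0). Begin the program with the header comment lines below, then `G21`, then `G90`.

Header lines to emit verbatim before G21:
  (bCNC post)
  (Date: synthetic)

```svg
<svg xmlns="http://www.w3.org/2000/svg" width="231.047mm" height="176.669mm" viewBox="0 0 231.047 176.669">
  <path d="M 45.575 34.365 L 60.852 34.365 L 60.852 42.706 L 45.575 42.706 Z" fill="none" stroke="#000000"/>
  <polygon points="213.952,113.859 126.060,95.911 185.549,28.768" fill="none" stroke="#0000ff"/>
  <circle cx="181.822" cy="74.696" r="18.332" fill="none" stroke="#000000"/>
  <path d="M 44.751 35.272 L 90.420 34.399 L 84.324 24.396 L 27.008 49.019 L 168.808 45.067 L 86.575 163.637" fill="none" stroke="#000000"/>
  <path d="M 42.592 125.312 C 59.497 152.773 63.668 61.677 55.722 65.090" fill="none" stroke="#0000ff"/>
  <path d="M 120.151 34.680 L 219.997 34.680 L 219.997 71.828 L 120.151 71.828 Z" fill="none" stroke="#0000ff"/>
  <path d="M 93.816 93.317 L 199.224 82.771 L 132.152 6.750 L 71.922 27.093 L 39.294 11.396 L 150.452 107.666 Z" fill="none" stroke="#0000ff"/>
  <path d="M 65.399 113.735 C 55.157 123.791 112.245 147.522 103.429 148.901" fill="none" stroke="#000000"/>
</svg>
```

viewBox `0 0 231.047 176.669` with mm width/height → 1 unit = 1 mm. Flip: y_m = 176.669 − y_svg.

**Shape 1** — `<path>` rectangle, stroke `#000000` → cut (S845, F918). Machine vertices: (45.575,142.304) → (60.852,142.304) → (60.852,133.963) → (45.575,133.963) → (45.575,142.304). Closed: final G1 returns to the first vertex.

**Shape 2** — `<polygon>` regular polygon, stroke `#0000ff` → score (S482, F2225). Machine vertices: (213.952,62.810) → (126.060,80.758) → (185.549,147.901) → (213.952,62.810). Closed: final G1 returns to the first vertex.

**Shape 3** — `<circle>` circle, stroke `#000000` → cut (S845, F918). Machine vertices: (200.154,101.973) → (194.785,114.936) → (181.822,120.305) → (168.859,114.936) → (163.490,101.973) → (168.859,89.010) → (181.822,83.641) → (194.785,89.010) → (200.154,101.973). Closed: final G1 returns to the first vertex.

**Shape 4** — `<path>` open polyline, stroke `#000000` → cut (S845, F918). Machine vertices: (44.751,141.397) → (90.420,142.270) → (84.324,152.273) → (27.008,127.650) → (168.808,131.602) → (86.575,13.032). Open path.

**Shape 5** — `<path>` cubic bezier, stroke `#0000ff` → score (S482, F2225). Control points (SVG): P0=(42.592,125.312), P1=(59.497,152.773), P2=(63.668,61.677), P3=(55.722,65.090); sampled at t=k/4. Machine vertices: (42.592,51.357) → (52.893,49.662) → (58.476,72.450) → (59.400,99.747) → (55.722,111.579). Open path.

**Shape 6** — `<path>` rectangle, stroke `#0000ff` → score (S482, F2225). Machine vertices: (120.151,141.989) → (219.997,141.989) → (219.997,104.841) → (120.151,104.841) → (120.151,141.989). Closed: final G1 returns to the first vertex.

**Shape 7** — `<path>` closed polygon, stroke `#0000ff` → score (S482, F2225). Machine vertices: (93.816,83.352) → (199.224,93.898) → (132.152,169.919) → (71.922,149.576) → (39.294,165.273) → (150.452,69.003) → (93.816,83.352). Closed: final G1 returns to the first vertex.

**Shape 8** — `<path>` cubic bezier, stroke `#000000` → cut (S845, F918). Control points (SVG): P0=(65.399,113.735), P1=(55.157,123.791), P2=(112.245,147.522), P3=(103.429,148.901); sampled at t=k/4. Machine vertices: (65.399,62.934) → (68.260,53.391) → (83.879,42.097) → (99.766,32.430) → (103.429,27.768). Open path.

(bCNC post)
(Date: synthetic)
G21
G90
G0 X45.575 Y142.304
M3 S845
G01 X60.852 Y142.304 F918
G01 X60.852 Y133.963
G01 X45.575 Y133.963
G01 X45.575 Y142.304
M5
G0 X213.952 Y62.810
M3 S482
G01 X126.060 Y80.758 F2225
G01 X185.549 Y147.901
G01 X213.952 Y62.810
M5
G0 X200.154 Y101.973
M3 S845
G01 X194.785 Y114.936 F918
G01 X181.822 Y120.305
G01 X168.859 Y114.936
G01 X163.490 Y101.973
G01 X168.859 Y89.010
G01 X181.822 Y83.641
G01 X194.785 Y89.010
G01 X200.154 Y101.973
M5
G0 X44.751 Y141.397
M3 S845
G01 X90.420 Y142.270 F918
G01 X84.324 Y152.273
G01 X27.008 Y127.650
G01 X168.808 Y131.602
G01 X86.575 Y13.032
M5
G0 X42.592 Y51.357
M3 S482
G01 X52.893 Y49.662 F2225
G01 X58.476 Y72.450
G01 X59.400 Y99.747
G01 X55.722 Y111.579
M5
G0 X120.151 Y141.989
M3 S482
G01 X219.997 Y141.989 F2225
G01 X219.997 Y104.841
G01 X120.151 Y104.841
G01 X120.151 Y141.989
M5
G0 X93.816 Y83.352
M3 S482
G01 X199.224 Y93.898 F2225
G01 X132.152 Y169.919
G01 X71.922 Y149.576
G01 X39.294 Y165.273
G01 X150.452 Y69.003
G01 X93.816 Y83.352
M5
G0 X65.399 Y62.934
M3 S845
G01 X68.260 Y53.391 F918
G01 X83.879 Y42.097
G01 X99.766 Y32.430
G01 X103.429 Y27.768
M5
G0 X0.000 Y0.000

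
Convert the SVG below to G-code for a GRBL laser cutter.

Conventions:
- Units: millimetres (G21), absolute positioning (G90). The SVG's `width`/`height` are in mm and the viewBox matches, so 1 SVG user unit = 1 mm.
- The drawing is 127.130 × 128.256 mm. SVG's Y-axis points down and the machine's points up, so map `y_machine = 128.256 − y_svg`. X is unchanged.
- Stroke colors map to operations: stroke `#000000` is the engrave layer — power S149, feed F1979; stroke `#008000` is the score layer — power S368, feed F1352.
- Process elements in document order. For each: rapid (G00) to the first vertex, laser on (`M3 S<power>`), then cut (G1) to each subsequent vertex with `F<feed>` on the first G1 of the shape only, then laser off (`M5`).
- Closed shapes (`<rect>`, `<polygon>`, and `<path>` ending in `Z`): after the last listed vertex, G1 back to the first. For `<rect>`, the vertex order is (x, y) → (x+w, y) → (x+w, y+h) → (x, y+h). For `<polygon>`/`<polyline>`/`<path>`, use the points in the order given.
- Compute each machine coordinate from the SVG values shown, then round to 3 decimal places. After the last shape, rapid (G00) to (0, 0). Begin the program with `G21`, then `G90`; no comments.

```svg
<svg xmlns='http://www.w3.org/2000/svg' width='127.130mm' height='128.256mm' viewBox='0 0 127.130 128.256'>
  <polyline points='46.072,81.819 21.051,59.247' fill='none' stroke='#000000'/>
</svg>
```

G21
G90
G00 X46.072 Y46.437
M3 S149
G1 X21.051 Y69.009 F1979
M5
G00 X0.000 Y0.000

1 u = 1 mm; y_m = 128.256 − y.

[1] `<polyline>` line segment, #000000→engrave S149 F1979: (46.072,46.437) → (21.051,69.009)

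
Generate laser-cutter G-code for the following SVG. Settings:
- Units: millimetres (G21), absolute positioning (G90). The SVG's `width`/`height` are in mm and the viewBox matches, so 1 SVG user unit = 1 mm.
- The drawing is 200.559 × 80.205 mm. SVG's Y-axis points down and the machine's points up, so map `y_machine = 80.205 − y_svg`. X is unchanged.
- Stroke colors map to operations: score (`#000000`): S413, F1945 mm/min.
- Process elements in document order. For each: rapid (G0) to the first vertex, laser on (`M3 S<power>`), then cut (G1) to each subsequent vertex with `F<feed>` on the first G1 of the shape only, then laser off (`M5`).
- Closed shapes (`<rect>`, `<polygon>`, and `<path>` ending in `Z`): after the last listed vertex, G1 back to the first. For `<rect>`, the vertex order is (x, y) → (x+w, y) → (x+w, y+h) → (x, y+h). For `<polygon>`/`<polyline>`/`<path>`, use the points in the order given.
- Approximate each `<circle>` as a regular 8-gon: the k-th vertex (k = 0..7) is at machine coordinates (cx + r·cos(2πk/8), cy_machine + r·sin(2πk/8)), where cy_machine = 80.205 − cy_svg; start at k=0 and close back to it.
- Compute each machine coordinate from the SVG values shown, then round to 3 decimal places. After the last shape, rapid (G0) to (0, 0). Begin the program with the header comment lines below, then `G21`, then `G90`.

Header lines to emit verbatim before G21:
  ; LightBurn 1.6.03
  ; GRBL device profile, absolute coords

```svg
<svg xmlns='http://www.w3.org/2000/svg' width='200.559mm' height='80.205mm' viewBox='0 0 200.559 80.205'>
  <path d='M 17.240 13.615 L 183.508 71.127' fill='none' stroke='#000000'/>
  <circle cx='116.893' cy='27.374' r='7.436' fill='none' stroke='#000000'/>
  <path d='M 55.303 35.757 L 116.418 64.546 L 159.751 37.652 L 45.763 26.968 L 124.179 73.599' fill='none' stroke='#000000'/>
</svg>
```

; LightBurn 1.6.03
; GRBL device profile, absolute coords
G21
G90
G0 X17.240 Y66.590
M3 S413
G1 X183.508 Y9.078 F1945
M5
G0 X124.329 Y52.831
M3 S413
G1 X122.151 Y58.089 F1945
G1 X116.893 Y60.267
G1 X111.635 Y58.089
G1 X109.457 Y52.831
G1 X111.635 Y47.573
G1 X116.893 Y45.395
G1 X122.151 Y47.573
G1 X124.329 Y52.831
M5
G0 X55.303 Y44.448
M3 S413
G1 X116.418 Y15.659 F1945
G1 X159.751 Y42.553
G1 X45.763 Y53.237
G1 X124.179 Y6.606
M5
G0 X0.000 Y0.000

viewBox `0 0 200.559 80.205` with mm width/height → 1 unit = 1 mm. Flip: y_m = 80.205 − y_svg.

**Shape 1** — `<path>` line segment, stroke `#000000` → score (S413, F1945). Machine vertices: (17.240,66.590) → (183.508,9.078). Open path.

**Shape 2** — `<circle>` circle, stroke `#000000` → score (S413, F1945). Machine vertices: (124.329,52.831) → (122.151,58.089) → (116.893,60.267) → (111.635,58.089) → (109.457,52.831) → (111.635,47.573) → (116.893,45.395) → (122.151,47.573) → (124.329,52.831). Closed: final G1 returns to the first vertex.

**Shape 3** — `<path>` open polyline, stroke `#000000` → score (S413, F1945). Machine vertices: (55.303,44.448) → (116.418,15.659) → (159.751,42.553) → (45.763,53.237) → (124.179,6.606). Open path.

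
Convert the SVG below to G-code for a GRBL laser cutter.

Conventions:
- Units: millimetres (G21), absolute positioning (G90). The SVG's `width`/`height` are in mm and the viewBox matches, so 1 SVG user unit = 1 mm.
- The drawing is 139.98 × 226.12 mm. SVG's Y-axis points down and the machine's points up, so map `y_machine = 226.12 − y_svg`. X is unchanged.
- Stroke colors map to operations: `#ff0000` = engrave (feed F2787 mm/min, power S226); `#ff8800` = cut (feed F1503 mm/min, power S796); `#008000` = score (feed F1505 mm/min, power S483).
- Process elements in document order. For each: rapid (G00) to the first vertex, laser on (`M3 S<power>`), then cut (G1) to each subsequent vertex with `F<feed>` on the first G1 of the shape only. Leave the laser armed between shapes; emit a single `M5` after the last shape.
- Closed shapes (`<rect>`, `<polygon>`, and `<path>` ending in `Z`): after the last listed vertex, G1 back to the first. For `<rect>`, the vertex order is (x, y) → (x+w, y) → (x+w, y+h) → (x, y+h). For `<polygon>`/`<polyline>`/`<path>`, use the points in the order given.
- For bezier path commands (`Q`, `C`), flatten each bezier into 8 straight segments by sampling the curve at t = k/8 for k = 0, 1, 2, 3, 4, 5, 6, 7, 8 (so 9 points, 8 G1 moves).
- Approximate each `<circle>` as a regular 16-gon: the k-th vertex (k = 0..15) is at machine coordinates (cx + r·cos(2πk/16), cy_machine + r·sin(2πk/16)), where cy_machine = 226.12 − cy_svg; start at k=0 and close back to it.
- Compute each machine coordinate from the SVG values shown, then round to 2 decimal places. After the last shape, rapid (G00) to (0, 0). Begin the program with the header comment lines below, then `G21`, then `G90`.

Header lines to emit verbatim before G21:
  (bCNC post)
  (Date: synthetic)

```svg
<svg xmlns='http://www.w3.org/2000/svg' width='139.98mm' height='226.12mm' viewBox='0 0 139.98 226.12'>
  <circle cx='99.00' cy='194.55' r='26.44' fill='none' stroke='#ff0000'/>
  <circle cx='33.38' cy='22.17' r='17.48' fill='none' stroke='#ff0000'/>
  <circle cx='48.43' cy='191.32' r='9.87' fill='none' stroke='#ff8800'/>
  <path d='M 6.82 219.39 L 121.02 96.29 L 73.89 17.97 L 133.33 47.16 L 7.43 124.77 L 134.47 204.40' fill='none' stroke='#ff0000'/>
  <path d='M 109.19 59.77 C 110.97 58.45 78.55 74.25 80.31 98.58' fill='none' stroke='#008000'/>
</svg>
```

Since the viewBox matches the mm dimensions, user units are millimetres directly. The only transform is the Y-flip y_m = 226.12 − y_svg.

Shape 1 is a circle drawn with `<circle>`. Its stroke #ff0000 means engrave at S226, F2787. After flipping Y the toolpath is (125.44,31.57) → (123.43,41.69) → (117.70,50.27) → (109.12,56.00) → (99.00,58.01) → (88.88,56.00) → (80.30,50.27) → (74.57,41.69) → (72.56,31.57) → (74.57,21.45) → (80.30,12.87) → (88.88,7.14) → (99.00,5.13) → (109.12,7.14) → (117.70,12.87) → (123.43,21.45) → (125.44,31.57), returning to the start.

Shape 2 is a circle drawn with `<circle>`. Its stroke #ff0000 means engrave at S226, F2787. After flipping Y the toolpath is (50.86,203.95) → (49.53,210.64) → (45.74,216.31) → (40.07,220.10) → (33.38,221.43) → (26.69,220.10) → (21.02,216.31) → (17.23,210.64) → (15.90,203.95) → (17.23,197.26) → (21.02,191.59) → (26.69,187.80) → (33.38,186.47) → (40.07,187.80) → (45.74,191.59) → (49.53,197.26) → (50.86,203.95), returning to the start.

Shape 3 is a circle drawn with `<circle>`. Its stroke #ff8800 means cut at S796, F1503. After flipping Y the toolpath is (58.30,34.80) → (57.55,38.58) → (55.41,41.78) → (52.21,43.92) → (48.43,44.67) → (44.65,43.92) → (41.45,41.78) → (39.31,38.58) → (38.56,34.80) → (39.31,31.02) → (41.45,27.82) → (44.65,25.68) → (48.43,24.93) → (52.21,25.68) → (55.41,27.82) → (57.55,31.02) → (58.30,34.80), returning to the start.

Shape 4 is a open polyline drawn with `<path>`. Its stroke #ff0000 means engrave at S226, F2787. After flipping Y the toolpath is (6.82,6.73) → (121.02,129.83) → (73.89,208.15) → (133.33,178.96) → (7.43,101.35) → (134.47,21.72).

Shape 5 is a cubic bezier drawn with `<path>`. Its stroke #008000 means score at S483, F1505. After flipping Y the toolpath is (109.19,166.35) → (108.39,166.06) → (105.18,164.26) → (100.37,161.07) → (94.76,156.56) → (89.14,150.86) → (84.33,144.05) → (81.12,136.25) → (80.31,127.54).

(bCNC post)
(Date: synthetic)
G21
G90
G00 X125.44 Y31.57
M3 S226
G1 X123.43 Y41.69 F2787
G1 X117.70 Y50.27
G1 X109.12 Y56.00
G1 X99.00 Y58.01
G1 X88.88 Y56.00
G1 X80.30 Y50.27
G1 X74.57 Y41.69
G1 X72.56 Y31.57
G1 X74.57 Y21.45
G1 X80.30 Y12.87
G1 X88.88 Y7.14
G1 X99.00 Y5.13
G1 X109.12 Y7.14
G1 X117.70 Y12.87
G1 X123.43 Y21.45
G1 X125.44 Y31.57
G00 X50.86 Y203.95
M3 S226
G1 X49.53 Y210.64 F2787
G1 X45.74 Y216.31
G1 X40.07 Y220.10
G1 X33.38 Y221.43
G1 X26.69 Y220.10
G1 X21.02 Y216.31
G1 X17.23 Y210.64
G1 X15.90 Y203.95
G1 X17.23 Y197.26
G1 X21.02 Y191.59
G1 X26.69 Y187.80
G1 X33.38 Y186.47
G1 X40.07 Y187.80
G1 X45.74 Y191.59
G1 X49.53 Y197.26
G1 X50.86 Y203.95
G00 X58.30 Y34.80
M3 S796
G1 X57.55 Y38.58 F1503
G1 X55.41 Y41.78
G1 X52.21 Y43.92
G1 X48.43 Y44.67
G1 X44.65 Y43.92
G1 X41.45 Y41.78
G1 X39.31 Y38.58
G1 X38.56 Y34.80
G1 X39.31 Y31.02
G1 X41.45 Y27.82
G1 X44.65 Y25.68
G1 X48.43 Y24.93
G1 X52.21 Y25.68
G1 X55.41 Y27.82
G1 X57.55 Y31.02
G1 X58.30 Y34.80
G00 X6.82 Y6.73
M3 S226
G1 X121.02 Y129.83 F2787
G1 X73.89 Y208.15
G1 X133.33 Y178.96
G1 X7.43 Y101.35
G1 X134.47 Y21.72
G00 X109.19 Y166.35
M3 S483
G1 X108.39 Y166.06 F1505
G1 X105.18 Y164.26
G1 X100.37 Y161.07
G1 X94.76 Y156.56
G1 X89.14 Y150.86
G1 X84.33 Y144.05
G1 X81.12 Y136.25
G1 X80.31 Y127.54
M5
G00 X0.00 Y0.00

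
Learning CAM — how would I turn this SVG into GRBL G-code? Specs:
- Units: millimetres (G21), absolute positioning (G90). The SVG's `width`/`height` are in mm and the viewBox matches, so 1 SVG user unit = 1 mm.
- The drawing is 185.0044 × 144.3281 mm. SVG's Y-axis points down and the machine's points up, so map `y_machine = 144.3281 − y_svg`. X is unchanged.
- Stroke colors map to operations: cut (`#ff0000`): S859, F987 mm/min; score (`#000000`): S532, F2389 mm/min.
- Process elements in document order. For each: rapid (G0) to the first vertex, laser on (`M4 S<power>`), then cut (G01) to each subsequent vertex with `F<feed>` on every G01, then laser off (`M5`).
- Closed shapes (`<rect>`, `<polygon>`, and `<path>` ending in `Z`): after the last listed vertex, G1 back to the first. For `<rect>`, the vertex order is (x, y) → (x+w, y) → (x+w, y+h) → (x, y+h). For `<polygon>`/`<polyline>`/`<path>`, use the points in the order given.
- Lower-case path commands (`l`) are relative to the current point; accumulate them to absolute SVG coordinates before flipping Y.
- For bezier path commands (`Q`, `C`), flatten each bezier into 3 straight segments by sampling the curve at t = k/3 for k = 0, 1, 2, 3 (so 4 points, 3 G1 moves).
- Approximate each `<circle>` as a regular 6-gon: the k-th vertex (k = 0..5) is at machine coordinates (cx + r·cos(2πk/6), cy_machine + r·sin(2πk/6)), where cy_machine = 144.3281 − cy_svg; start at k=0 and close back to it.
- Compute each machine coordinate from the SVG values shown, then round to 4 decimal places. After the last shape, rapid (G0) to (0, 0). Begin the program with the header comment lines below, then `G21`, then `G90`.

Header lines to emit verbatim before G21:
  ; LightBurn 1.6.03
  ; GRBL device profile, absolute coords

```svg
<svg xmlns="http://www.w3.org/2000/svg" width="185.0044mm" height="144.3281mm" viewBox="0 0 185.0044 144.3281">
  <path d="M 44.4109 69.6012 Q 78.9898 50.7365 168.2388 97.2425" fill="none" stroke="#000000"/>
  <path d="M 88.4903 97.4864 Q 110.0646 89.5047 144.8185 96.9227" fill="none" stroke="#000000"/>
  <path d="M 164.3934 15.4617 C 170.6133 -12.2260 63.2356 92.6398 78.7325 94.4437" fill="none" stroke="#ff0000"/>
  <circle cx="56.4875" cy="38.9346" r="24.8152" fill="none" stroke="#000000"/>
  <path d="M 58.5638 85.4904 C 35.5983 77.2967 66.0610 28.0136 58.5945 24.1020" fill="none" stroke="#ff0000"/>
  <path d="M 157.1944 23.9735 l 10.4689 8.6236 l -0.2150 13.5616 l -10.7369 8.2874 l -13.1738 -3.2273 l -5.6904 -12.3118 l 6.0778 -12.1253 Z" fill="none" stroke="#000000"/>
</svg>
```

Since the viewBox matches the mm dimensions, user units are millimetres directly. The only transform is the Y-flip y_m = 144.3281 − y_svg.

Shape 1 is a quadratic bezier drawn with `<path>`. Its stroke #000000 means score at S532, F2389. After flipping Y the toolpath is (44.4109,74.7269) → (73.5380,80.0400) → (114.8139,70.8262) → (168.2388,47.0856).

Shape 2 is a quadratic bezier drawn with `<path>`. Its stroke #000000 means score at S532, F2389. After flipping Y the toolpath is (88.4903,46.8417) → (104.3376,50.4518) → (123.1136,50.6397) → (144.8185,47.4054).

Shape 3 is a cubic bezier drawn with `<path>`. Its stroke #ff0000 means cut at S859, F987. After flipping Y the toolpath is (164.3934,128.8664) → (141.5057,121.0961) → (95.4356,77.3158) → (78.7325,49.8844).

Shape 4 is a circle drawn with `<circle>`. Its stroke #000000 means score at S532, F2389. After flipping Y the toolpath is (81.3027,105.3935) → (68.8951,126.8841) → (44.0799,126.8841) → (31.6723,105.3935) → (44.0799,83.9029) → (68.8951,83.9029) → (81.3027,105.3935), returning to the start.

Shape 5 is a cubic bezier drawn with `<path>`. Its stroke #ff0000 means cut at S859, F987. After flipping Y the toolpath is (58.5638,58.8377) → (50.0241,77.5256) → (56.8015,104.3929) → (58.5945,120.2261).

Shape 6 is a regular polygon drawn with `<path>`. Its stroke #000000 means score at S532, F2389. After flipping Y the toolpath is (157.1944,120.3546) → (167.6633,111.7310) → (167.4483,98.1694) → (156.7114,89.8820) → (143.5376,93.1093) → (137.8472,105.4211) → (143.9250,117.5464) → (157.1944,120.3546), returning to the start.

; LightBurn 1.6.03
; GRBL device profile, absolute coords
G21
G90
G0 X44.4109 Y74.7269
M4 S532
G01 X73.5380 Y80.0400 F2389
G01 X114.8139 Y70.8262 F2389
G01 X168.2388 Y47.0856 F2389
M5
G0 X88.4903 Y46.8417
M4 S532
G01 X104.3376 Y50.4518 F2389
G01 X123.1136 Y50.6397 F2389
G01 X144.8185 Y47.4054 F2389
M5
G0 X164.3934 Y128.8664
M4 S859
G01 X141.5057 Y121.0961 F987
G01 X95.4356 Y77.3158 F987
G01 X78.7325 Y49.8844 F987
M5
G0 X81.3027 Y105.3935
M4 S532
G01 X68.8951 Y126.8841 F2389
G01 X44.0799 Y126.8841 F2389
G01 X31.6723 Y105.3935 F2389
G01 X44.0799 Y83.9029 F2389
G01 X68.8951 Y83.9029 F2389
G01 X81.3027 Y105.3935 F2389
M5
G0 X58.5638 Y58.8377
M4 S859
G01 X50.0241 Y77.5256 F987
G01 X56.8015 Y104.3929 F987
G01 X58.5945 Y120.2261 F987
M5
G0 X157.1944 Y120.3546
M4 S532
G01 X167.6633 Y111.7310 F2389
G01 X167.4483 Y98.1694 F2389
G01 X156.7114 Y89.8820 F2389
G01 X143.5376 Y93.1093 F2389
G01 X137.8472 Y105.4211 F2389
G01 X143.9250 Y117.5464 F2389
G01 X157.1944 Y120.3546 F2389
M5
G0 X0.0000 Y0.0000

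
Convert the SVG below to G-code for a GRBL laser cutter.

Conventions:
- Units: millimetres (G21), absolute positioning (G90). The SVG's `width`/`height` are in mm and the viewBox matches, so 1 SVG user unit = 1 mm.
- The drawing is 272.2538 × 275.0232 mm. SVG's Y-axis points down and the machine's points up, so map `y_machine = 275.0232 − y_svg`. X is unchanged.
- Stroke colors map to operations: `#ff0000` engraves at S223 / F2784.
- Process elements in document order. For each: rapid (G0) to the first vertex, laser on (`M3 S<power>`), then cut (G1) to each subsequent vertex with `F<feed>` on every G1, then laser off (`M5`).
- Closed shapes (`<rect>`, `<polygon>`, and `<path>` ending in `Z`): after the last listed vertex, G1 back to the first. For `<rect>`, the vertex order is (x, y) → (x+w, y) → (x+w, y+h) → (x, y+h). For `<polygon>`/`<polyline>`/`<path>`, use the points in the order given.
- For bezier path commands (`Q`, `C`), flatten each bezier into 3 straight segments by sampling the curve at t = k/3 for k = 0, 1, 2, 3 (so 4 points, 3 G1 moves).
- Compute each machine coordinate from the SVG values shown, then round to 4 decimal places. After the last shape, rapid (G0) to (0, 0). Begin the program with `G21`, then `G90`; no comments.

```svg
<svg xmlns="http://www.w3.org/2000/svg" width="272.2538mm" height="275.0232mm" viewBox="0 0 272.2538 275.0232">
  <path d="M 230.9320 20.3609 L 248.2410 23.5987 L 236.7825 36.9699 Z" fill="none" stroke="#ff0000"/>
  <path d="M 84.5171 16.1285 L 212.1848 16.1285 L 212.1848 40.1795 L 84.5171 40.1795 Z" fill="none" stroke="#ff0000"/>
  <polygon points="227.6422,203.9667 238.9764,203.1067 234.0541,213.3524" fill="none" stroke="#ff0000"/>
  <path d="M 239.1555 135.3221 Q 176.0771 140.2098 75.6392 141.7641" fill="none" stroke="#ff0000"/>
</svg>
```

Since the viewBox matches the mm dimensions, user units are millimetres directly. The only transform is the Y-flip y_m = 275.0232 − y_svg.

Shape 1 is a regular polygon drawn with `<path>`. Its stroke #ff0000 means engrave at S223, F2784. After flipping Y the toolpath is (230.9320,254.6623) → (248.2410,251.4245) → (236.7825,238.0533) → (230.9320,254.6623), returning to the start.

Shape 2 is a rectangle drawn with `<path>`. Its stroke #ff0000 means engrave at S223, F2784. After flipping Y the toolpath is (84.5171,258.8947) → (212.1848,258.8947) → (212.1848,234.8437) → (84.5171,234.8437) → (84.5171,258.8947), returning to the start.

Shape 3 is a regular polygon drawn with `<polygon>`. Its stroke #ff0000 means engrave at S223, F2784. After flipping Y the toolpath is (227.6422,71.0565) → (238.9764,71.9165) → (234.0541,61.6708) → (227.6422,71.0565), returning to the start.

Shape 4 is a quadratic bezier drawn with `<path>`. Its stroke #ff0000 means engrave at S223, F2784. After flipping Y the toolpath is (239.1555,139.7011) → (192.9522,136.8130) → (138.4467,134.6657) → (75.6392,133.2591).

G21
G90
G0 X230.9320 Y254.6623
M3 S223
G1 X248.2410 Y251.4245 F2784
G1 X236.7825 Y238.0533 F2784
G1 X230.9320 Y254.6623 F2784
M5
G0 X84.5171 Y258.8947
M3 S223
G1 X212.1848 Y258.8947 F2784
G1 X212.1848 Y234.8437 F2784
G1 X84.5171 Y234.8437 F2784
G1 X84.5171 Y258.8947 F2784
M5
G0 X227.6422 Y71.0565
M3 S223
G1 X238.9764 Y71.9165 F2784
G1 X234.0541 Y61.6708 F2784
G1 X227.6422 Y71.0565 F2784
M5
G0 X239.1555 Y139.7011
M3 S223
G1 X192.9522 Y136.8130 F2784
G1 X138.4467 Y134.6657 F2784
G1 X75.6392 Y133.2591 F2784
M5
G0 X0.0000 Y0.0000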